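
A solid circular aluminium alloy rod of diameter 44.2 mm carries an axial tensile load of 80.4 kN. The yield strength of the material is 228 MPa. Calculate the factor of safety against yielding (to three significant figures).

A = πd²/4 = 1534 mm².
σ = F/A = 80400/1534 = 52.40 MPa.
n = 228/52.40 = 4.351.

n = 4.35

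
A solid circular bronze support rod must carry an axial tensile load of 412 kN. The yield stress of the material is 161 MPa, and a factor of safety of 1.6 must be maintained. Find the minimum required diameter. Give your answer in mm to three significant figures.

d = 72.2 mm

Allowable stress σ_allow = 161/1.6 = 100.6 MPa.
Required area A = F/σ_allow = 412000/100.6 = 4094 mm².
A = πd²/4 → d = √(4A/π) = 72.20 mm.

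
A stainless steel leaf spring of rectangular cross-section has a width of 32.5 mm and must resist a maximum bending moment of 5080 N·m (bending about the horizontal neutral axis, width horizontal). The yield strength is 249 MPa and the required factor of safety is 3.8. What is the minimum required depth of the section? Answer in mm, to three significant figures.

h = 120 mm

σ_allow = 249/3.8 = 65.53 MPa.
For a rectangular section σ = 6M/(bh²), so h² = 6M/(b σ_allow) = 6×5080000/(32.5×65.53) = 14310 mm².
h = 119.6 mm.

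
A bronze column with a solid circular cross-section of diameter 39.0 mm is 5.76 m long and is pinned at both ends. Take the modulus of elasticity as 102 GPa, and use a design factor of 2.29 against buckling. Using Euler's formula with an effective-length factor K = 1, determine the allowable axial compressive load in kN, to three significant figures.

P_allow = 1.50 kN

I = πd⁴/64 = π×39.0⁴/64 = 113600 mm⁴.
Effective length L_e = KL = 1×5.76 m = 5760 mm.
Euler critical load P_cr = π²EI/L_e² = π²×102000×113600/5760² = 3446 N.
P_allow = P_cr/n = 3446/2.29 = 1505 N.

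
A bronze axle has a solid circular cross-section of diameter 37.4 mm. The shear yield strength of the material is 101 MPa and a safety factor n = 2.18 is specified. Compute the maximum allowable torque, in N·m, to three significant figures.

τ_allow = 101/2.18 = 46.33 MPa.
For a solid shaft T_allow = τ_allow·πd³/16; πd³/16 = π×37.4³/16 = 10270 mm³.
T_allow = 46.33×10270 = 475900 N·mm = 475.9 N·m.

T_allow = 476 N·m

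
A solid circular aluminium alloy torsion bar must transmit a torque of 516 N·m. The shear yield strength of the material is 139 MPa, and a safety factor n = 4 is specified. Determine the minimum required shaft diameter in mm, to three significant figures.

d = 42.3 mm

Allowable shear stress τ_allow = 139/4 = 34.75 MPa.
For a solid shaft τ = 16T/(πd³), so d³ = 16T/(π τ_allow) = 16×516000/(π×34.75) = 75620 mm³.
d = (75620)^(1/3) = 42.29 mm.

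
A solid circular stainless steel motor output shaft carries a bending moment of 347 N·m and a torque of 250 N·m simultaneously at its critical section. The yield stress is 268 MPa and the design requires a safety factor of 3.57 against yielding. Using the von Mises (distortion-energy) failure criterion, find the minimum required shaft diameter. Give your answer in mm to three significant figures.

d = 38.1 mm

σ_allow = σ_y/n = 268/3.57 = 75.07 MPa.
For a solid shaft σ_b = 32M/(πd³) and τ = 16T/(πd³), so the von Mises stress is σ' = (16/πd³)·√(4M²+3T²).
√(4M²+3T²) = √(4×(347000)² + 3×(250000)²) = 818000 N·mm.
d³ = 16×818000/(π×75.07) = 55500 mm³.
d = 38.14 mm.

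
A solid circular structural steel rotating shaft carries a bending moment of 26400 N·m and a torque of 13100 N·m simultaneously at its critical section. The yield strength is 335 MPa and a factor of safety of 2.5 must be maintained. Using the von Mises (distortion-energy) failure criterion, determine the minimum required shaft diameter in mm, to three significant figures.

σ_allow = σ_y/n = 335/2.5 = 134.0 MPa.
For a solid shaft σ_b = 32M/(πd³) and τ = 16T/(πd³), so the von Mises stress is σ' = (16/πd³)·√(4M²+3T²).
√(4M²+3T²) = √(4×(2.640×10^7)² + 3×(1.310×10^7)²) = 5.747×10^7 N·mm.
d³ = 16×5.747×10^7/(π×134.0) = 2.184×10^6 mm³.
d = 129.7 mm.

d = 130 mm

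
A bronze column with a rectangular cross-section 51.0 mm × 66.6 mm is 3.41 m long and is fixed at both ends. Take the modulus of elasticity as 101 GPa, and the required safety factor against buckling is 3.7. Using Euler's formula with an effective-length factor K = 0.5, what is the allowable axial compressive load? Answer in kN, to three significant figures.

P_allow = 68.2 kN

Buckling occurs about the weak axis: I_min = h·b³/12 = 66.6×51.0³/12 = 736200 mm⁴ (b = 51.0 mm is the smaller dimension).
Effective length L_e = KL = 0.5×3.41 m = 1705 mm.
Euler critical load P_cr = π²EI/L_e² = π²×101000×736200/1705² = 252500 N.
P_allow = P_cr/n = 252500/3.7 = 68230 N.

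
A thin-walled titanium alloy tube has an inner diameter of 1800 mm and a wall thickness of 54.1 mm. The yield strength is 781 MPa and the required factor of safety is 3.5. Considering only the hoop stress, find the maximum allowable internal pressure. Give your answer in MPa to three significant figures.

σ_allow = 781/3.5 = 223.1 MPa.
σ_h = pD/(2t) → p_allow = 2σ_allow t/D = 2×223.1×54.1/1800 = 13.41 MPa.

p_allow = 13.4 MPa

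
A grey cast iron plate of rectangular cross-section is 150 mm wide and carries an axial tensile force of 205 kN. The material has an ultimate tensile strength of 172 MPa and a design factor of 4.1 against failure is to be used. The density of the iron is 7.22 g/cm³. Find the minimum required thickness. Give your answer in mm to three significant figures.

t = 32.6 mm

σ_allow = 172/4.1 = 41.95 MPa.
Required area A = F/σ_allow = 205000/41.95 = 4887 mm².
t = A/w = 4887/150 = 32.58 mm.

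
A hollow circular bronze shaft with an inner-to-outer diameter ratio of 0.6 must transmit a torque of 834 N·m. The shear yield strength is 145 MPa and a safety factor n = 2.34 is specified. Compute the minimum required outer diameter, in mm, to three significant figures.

d_o = 42.9 mm

τ_allow = 145/2.34 = 61.97 MPa.
For a hollow shaft τ = 16T/[πd_o³(1−k⁴)] with k = 0.6, so 1−k⁴ = 0.8704.
d_o³ = 16T/[π τ_allow (1−k⁴)] = 16×834000/(π×61.97×0.8704) = 78750 mm³.
d_o = 42.86 mm.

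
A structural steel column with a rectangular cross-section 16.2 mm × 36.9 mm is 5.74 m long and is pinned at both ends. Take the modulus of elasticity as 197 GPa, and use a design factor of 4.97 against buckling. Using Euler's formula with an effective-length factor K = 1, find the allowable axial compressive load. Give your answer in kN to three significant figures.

Buckling occurs about the weak axis: I_min = h·b³/12 = 36.9×16.2³/12 = 13070 mm⁴ (b = 16.2 mm is the smaller dimension).
Effective length L_e = KL = 1×5.74 m = 5740 mm.
Euler critical load P_cr = π²EI/L_e² = π²×197000×13070/5740² = 771.5 N.
P_allow = P_cr/n = 771.5/4.97 = 155.2 N.

P_allow = 0.155 kN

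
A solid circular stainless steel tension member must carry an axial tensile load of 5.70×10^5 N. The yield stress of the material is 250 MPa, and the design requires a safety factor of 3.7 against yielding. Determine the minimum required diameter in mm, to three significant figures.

Allowable stress σ_allow = 250/3.7 = 67.57 MPa.
Required area A = F/σ_allow = 570000/67.57 = 8436 mm².
A = πd²/4 → d = √(4A/π) = 103.6 mm.

d = 104 mm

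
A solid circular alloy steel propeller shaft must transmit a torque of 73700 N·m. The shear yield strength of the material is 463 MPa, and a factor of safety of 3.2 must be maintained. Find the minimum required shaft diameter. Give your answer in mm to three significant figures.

Allowable shear stress τ_allow = 463/3.2 = 144.7 MPa.
For a solid shaft τ = 16T/(πd³), so d³ = 16T/(π τ_allow) = 16×7.3700×10^7/(π×144.7) = 2.594×10^6 mm³.
d = (2.594×10^6)^(1/3) = 137.4 mm.

d = 137 mm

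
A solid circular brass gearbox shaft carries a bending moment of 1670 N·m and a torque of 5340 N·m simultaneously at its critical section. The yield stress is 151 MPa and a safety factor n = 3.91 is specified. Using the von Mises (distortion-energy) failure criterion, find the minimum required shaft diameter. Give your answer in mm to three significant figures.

d = 109 mm

σ_allow = σ_y/n = 151/3.91 = 38.62 MPa.
For a solid shaft σ_b = 32M/(πd³) and τ = 16T/(πd³), so the von Mises stress is σ' = (16/πd³)·√(4M²+3T²).
√(4M²+3T²) = √(4×(1.670×10^6)² + 3×(5.340×10^6)²) = 9.834×10^6 N·mm.
d³ = 16×9.834×10^6/(π×38.62) = 1.297×10^6 mm³.
d = 109.1 mm.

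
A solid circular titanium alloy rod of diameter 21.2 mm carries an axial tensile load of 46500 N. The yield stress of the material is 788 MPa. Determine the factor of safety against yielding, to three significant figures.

n = 5.98

A = πd²/4 = 353.0 mm².
σ = F/A = 46500/353.0 = 131.7 MPa.
n = 788/131.7 = 5.982.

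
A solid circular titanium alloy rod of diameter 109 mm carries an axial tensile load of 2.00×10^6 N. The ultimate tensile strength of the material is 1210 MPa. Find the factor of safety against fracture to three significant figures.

A = πd²/4 = 9331 mm².
σ = F/A = 2000000/9331 = 214.3 MPa.
n = 1210/214.3 = 5.645.

n = 5.65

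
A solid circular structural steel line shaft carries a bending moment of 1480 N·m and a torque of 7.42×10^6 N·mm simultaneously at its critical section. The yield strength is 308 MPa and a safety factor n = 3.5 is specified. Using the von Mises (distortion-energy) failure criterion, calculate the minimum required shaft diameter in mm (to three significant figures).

σ_allow = σ_y/n = 308/3.5 = 88.00 MPa.
For a solid shaft σ_b = 32M/(πd³) and τ = 16T/(πd³), so the von Mises stress is σ' = (16/πd³)·√(4M²+3T²).
√(4M²+3T²) = √(4×(1.480×10^6)² + 3×(7.420×10^6)²) = 1.319×10^7 N·mm.
d³ = 16×1.319×10^7/(π×88.00) = 763300 mm³.
d = 91.39 mm.

d = 91.4 mm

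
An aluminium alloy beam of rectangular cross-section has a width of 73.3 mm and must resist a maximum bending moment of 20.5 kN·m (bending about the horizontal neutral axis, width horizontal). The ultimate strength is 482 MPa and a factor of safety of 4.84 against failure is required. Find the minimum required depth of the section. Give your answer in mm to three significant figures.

h = 130 mm

σ_allow = 482/4.84 = 99.59 MPa.
For a rectangular section σ = 6M/(bh²), so h² = 6M/(b σ_allow) = 6×2.0500×10^7/(73.3×99.59) = 16850 mm².
h = 129.8 mm.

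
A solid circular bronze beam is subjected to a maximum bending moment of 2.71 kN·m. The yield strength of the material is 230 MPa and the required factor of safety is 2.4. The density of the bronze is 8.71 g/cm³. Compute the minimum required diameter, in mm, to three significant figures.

σ_allow = 230/2.4 = 95.83 MPa.
For a solid circular section σ = 32M/(πd³), so d³ = 32M/(π σ_allow) = 32×2710000/(π×95.83) = 288000 mm³.
d = 66.04 mm.

d = 66.0 mm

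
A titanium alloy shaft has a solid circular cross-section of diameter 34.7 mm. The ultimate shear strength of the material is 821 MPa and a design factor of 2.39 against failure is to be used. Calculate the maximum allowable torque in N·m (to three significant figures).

τ_allow = 821/2.39 = 343.5 MPa.
For a solid shaft T_allow = τ_allow·πd³/16; πd³/16 = π×34.7³/16 = 8204 mm³.
T_allow = 343.5×8204 = 2.818×10^6 N·mm = 2818 N·m.

T_allow = 2820 N·m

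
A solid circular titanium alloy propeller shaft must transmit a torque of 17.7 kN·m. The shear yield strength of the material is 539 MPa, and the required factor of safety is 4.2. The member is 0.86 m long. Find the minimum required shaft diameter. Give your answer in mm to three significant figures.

Allowable shear stress τ_allow = 539/4.2 = 128.3 MPa.
For a solid shaft τ = 16T/(πd³), so d³ = 16T/(π τ_allow) = 16×1.7700×10^7/(π×128.3) = 702400 mm³.
d = (702400)^(1/3) = 88.89 mm.

d = 88.9 mm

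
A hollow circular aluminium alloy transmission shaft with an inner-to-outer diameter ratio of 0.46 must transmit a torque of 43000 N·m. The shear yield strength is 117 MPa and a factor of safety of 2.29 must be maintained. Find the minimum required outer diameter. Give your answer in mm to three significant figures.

d_o = 165 mm

τ_allow = 117/2.29 = 51.09 MPa.
For a hollow shaft τ = 16T/[πd_o³(1−k⁴)] with k = 0.46, so 1−k⁴ = 0.9552.
d_o³ = 16T/[π τ_allow (1−k⁴)] = 16×4.3000×10^7/(π×51.09×0.9552) = 4.487×10^6 mm³.
d_o = 164.9 mm.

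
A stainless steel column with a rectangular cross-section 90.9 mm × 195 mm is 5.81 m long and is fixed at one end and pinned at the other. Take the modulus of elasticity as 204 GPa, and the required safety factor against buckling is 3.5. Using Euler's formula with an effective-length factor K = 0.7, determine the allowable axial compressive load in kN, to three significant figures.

P_allow = 424 kN

Buckling occurs about the weak axis: I_min = h·b³/12 = 195×90.9³/12 = 1.221×10^7 mm⁴ (b = 90.9 mm is the smaller dimension).
Effective length L_e = KL = 0.7×5.81 m = 4067 mm.
Euler critical load P_cr = π²EI/L_e² = π²×204000×1.221×10^7/4067² = 1.486×10^6 N.
P_allow = P_cr/n = 1.486×10^6/3.5 = 424500 N.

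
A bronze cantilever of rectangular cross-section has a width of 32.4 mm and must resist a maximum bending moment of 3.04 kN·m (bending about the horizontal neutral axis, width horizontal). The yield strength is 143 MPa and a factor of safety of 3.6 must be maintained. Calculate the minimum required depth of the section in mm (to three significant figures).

σ_allow = 143/3.6 = 39.72 MPa.
For a rectangular section σ = 6M/(bh²), so h² = 6M/(b σ_allow) = 6×3040000/(32.4×39.72) = 14170 mm².
h = 119.0 mm.

h = 119 mm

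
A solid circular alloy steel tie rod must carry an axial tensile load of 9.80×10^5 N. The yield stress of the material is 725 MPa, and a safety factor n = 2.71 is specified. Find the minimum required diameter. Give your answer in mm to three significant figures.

d = 68.3 mm

Allowable stress σ_allow = 725/2.71 = 267.5 MPa.
Required area A = F/σ_allow = 980000/267.5 = 3663 mm².
A = πd²/4 → d = √(4A/π) = 68.29 mm.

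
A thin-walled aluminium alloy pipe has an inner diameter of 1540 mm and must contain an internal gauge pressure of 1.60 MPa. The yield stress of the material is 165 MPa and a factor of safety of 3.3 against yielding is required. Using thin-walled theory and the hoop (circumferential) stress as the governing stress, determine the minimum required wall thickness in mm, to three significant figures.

σ_allow = 165/3.3 = 50.00 MPa.
Hoop stress σ_h = pD/(2t), so t = pD/(2σ_allow) = 1.60×1540/(2×50.00) = 24.64 mm.

t = 24.6 mm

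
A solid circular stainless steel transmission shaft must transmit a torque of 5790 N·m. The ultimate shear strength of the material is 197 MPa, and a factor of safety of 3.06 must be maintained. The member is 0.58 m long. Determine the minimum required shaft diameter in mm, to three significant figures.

d = 77.1 mm

Allowable shear stress τ_allow = 197/3.06 = 64.38 MPa.
For a solid shaft τ = 16T/(πd³), so d³ = 16T/(π τ_allow) = 16×5790000/(π×64.38) = 458000 mm³.
d = (458000)^(1/3) = 77.08 mm.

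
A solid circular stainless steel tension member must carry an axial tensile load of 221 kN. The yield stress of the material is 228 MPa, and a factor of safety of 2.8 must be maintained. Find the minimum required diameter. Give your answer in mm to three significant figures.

Allowable stress σ_allow = 228/2.8 = 81.43 MPa.
Required area A = F/σ_allow = 221000/81.43 = 2714 mm².
A = πd²/4 → d = √(4A/π) = 58.78 mm.

d = 58.8 mm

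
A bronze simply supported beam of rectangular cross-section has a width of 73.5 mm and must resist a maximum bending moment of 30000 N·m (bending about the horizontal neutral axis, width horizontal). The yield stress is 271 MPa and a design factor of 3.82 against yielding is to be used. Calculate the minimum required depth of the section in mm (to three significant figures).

σ_allow = 271/3.82 = 70.94 MPa.
For a rectangular section σ = 6M/(bh²), so h² = 6M/(b σ_allow) = 6×3.0000×10^7/(73.5×70.94) = 34520 mm².
h = 185.8 mm.

h = 186 mm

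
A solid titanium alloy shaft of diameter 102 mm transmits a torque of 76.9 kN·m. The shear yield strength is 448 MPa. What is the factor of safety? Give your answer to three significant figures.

n = 1.21

τ = 16T/(πd³) = 16×7.6900×10^7/(π×102³) = 369.1 MPa.
n = τ_limit/τ = 448/369.1 = 1.214.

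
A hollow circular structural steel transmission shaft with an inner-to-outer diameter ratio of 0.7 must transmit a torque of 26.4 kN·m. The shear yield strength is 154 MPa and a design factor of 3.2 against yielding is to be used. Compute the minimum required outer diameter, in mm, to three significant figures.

τ_allow = 154/3.2 = 48.12 MPa.
For a hollow shaft τ = 16T/[πd_o³(1−k⁴)] with k = 0.7, so 1−k⁴ = 0.7599.
d_o³ = 16T/[π τ_allow (1−k⁴)] = 16×2.6400×10^7/(π×48.12×0.7599) = 3.677×10^6 mm³.
d_o = 154.3 mm.

d_o = 154 mm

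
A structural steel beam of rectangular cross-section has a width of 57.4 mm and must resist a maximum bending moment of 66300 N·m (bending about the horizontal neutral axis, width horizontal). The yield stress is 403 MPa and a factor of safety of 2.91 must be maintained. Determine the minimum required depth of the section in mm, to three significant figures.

h = 224 mm

σ_allow = 403/2.91 = 138.5 MPa.
For a rectangular section σ = 6M/(bh²), so h² = 6M/(b σ_allow) = 6×6.6300×10^7/(57.4×138.5) = 50040 mm².
h = 223.7 mm.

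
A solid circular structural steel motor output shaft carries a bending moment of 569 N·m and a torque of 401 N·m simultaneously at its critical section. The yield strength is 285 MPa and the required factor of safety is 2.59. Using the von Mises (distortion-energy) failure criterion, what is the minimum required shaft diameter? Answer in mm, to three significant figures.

σ_allow = σ_y/n = 285/2.59 = 110.0 MPa.
For a solid shaft σ_b = 32M/(πd³) and τ = 16T/(πd³), so the von Mises stress is σ' = (16/πd³)·√(4M²+3T²).
√(4M²+3T²) = √(4×(569000)² + 3×(401000)²) = 1.333×10^6 N·mm.
d³ = 16×1.333×10^6/(π×110.0) = 61710 mm³.
d = 39.52 mm.

d = 39.5 mm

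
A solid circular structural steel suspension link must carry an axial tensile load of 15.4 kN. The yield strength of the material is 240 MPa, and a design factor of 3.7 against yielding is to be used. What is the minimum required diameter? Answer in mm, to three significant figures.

Allowable stress σ_allow = 240/3.7 = 64.86 MPa.
Required area A = F/σ_allow = 15400/64.86 = 237.4 mm².
A = πd²/4 → d = √(4A/π) = 17.39 mm.

d = 17.4 mm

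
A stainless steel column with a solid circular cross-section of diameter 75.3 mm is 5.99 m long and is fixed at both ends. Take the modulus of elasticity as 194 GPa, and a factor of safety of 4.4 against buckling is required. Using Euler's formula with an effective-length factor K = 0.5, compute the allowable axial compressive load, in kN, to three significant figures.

P_allow = 76.6 kN

I = πd⁴/64 = π×75.3⁴/64 = 1.578×10^6 mm⁴.
Effective length L_e = KL = 0.5×5.99 m = 2995 mm.
Euler critical load P_cr = π²EI/L_e² = π²×194000×1.578×10^6/2995² = 336900 N.
P_allow = P_cr/n = 336900/4.4 = 76560 N.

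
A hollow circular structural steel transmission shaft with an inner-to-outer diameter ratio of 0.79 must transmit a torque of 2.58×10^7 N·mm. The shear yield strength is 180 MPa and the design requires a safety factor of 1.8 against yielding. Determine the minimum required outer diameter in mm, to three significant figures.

τ_allow = 180/1.8 = 100.0 MPa.
For a hollow shaft τ = 16T/[πd_o³(1−k⁴)] with k = 0.79, so 1−k⁴ = 0.6105.
d_o³ = 16T/[π τ_allow (1−k⁴)] = 16×2.5800×10^7/(π×100.0×0.6105) = 2.152×10^6 mm³.
d_o = 129.1 mm.

d_o = 129 mm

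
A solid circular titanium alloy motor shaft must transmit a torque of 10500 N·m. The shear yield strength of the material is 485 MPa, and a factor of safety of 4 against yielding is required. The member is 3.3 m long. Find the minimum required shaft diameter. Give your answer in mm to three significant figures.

d = 76.1 mm

Allowable shear stress τ_allow = 485/4 = 121.2 MPa.
For a solid shaft τ = 16T/(πd³), so d³ = 16T/(π τ_allow) = 16×1.0500×10^7/(π×121.2) = 441000 mm³.
d = (441000)^(1/3) = 76.12 mm.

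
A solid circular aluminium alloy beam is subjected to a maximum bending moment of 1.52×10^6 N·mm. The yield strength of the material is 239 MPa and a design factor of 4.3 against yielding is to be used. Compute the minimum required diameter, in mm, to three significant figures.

d = 65.3 mm

σ_allow = 239/4.3 = 55.58 MPa.
For a solid circular section σ = 32M/(πd³), so d³ = 32M/(π σ_allow) = 32×1520000/(π×55.58) = 278600 mm³.
d = 65.31 mm.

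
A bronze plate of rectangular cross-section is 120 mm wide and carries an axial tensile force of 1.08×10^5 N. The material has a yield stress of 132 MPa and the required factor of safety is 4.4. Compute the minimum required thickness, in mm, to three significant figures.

σ_allow = 132/4.4 = 30.00 MPa.
Required area A = F/σ_allow = 108000/30.00 = 3600 mm².
t = A/w = 3600/120 = 30.00 mm.

t = 30.0 mm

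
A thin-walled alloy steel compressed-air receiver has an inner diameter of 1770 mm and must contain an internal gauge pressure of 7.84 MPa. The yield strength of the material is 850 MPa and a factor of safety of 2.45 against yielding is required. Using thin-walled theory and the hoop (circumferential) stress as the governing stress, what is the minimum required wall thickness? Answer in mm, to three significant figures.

t = 20.0 mm

σ_allow = 850/2.45 = 346.9 MPa.
Hoop stress σ_h = pD/(2t), so t = pD/(2σ_allow) = 7.84×1770/(2×346.9) = 20.00 mm.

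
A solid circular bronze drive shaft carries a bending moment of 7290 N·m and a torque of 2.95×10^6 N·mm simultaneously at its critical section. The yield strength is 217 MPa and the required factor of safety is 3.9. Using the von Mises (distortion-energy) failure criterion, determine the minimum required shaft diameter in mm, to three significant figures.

d = 112 mm

σ_allow = σ_y/n = 217/3.9 = 55.64 MPa.
For a solid shaft σ_b = 32M/(πd³) and τ = 16T/(πd³), so the von Mises stress is σ' = (16/πd³)·√(4M²+3T²).
√(4M²+3T²) = √(4×(7.290×10^6)² + 3×(2.950×10^6)²) = 1.545×10^7 N·mm.
d³ = 16×1.545×10^7/(π×55.64) = 1.414×10^6 mm³.
d = 112.2 mm.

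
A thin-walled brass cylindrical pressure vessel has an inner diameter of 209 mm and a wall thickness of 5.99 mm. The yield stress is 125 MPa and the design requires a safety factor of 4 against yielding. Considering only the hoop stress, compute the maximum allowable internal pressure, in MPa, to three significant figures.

σ_allow = 125/4 = 31.25 MPa.
σ_h = pD/(2t) → p_allow = 2σ_allow t/D = 2×31.25×5.99/209 = 1.791 MPa.

p_allow = 1.79 MPa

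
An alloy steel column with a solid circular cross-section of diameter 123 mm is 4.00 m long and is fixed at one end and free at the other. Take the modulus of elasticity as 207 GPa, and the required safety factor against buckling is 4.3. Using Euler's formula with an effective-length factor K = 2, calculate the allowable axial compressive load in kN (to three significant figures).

P_allow = 83.4 kN

I = πd⁴/64 = π×123⁴/64 = 1.124×10^7 mm⁴.
Effective length L_e = KL = 2×4.00 m = 8000 mm.
Euler critical load P_cr = π²EI/L_e² = π²×207000×1.124×10^7/8000² = 358700 N.
P_allow = P_cr/n = 358700/4.3 = 83410 N.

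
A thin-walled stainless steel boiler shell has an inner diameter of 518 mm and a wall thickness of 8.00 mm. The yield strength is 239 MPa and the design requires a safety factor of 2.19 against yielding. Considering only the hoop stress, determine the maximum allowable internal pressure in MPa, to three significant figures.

p_allow = 3.37 MPa

σ_allow = 239/2.19 = 109.1 MPa.
σ_h = pD/(2t) → p_allow = 2σ_allow t/D = 2×109.1×8.00/518 = 3.371 MPa.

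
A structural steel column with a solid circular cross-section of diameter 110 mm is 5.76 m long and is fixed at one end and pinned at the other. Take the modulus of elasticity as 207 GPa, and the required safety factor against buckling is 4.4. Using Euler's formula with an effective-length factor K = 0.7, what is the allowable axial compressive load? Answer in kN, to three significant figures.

I = πd⁴/64 = π×110⁴/64 = 7.187×10^6 mm⁴.
Effective length L_e = KL = 0.7×5.76 m = 4032 mm.
Euler critical load P_cr = π²EI/L_e² = π²×207000×7.187×10^6/4032² = 903200 N.
P_allow = P_cr/n = 903200/4.4 = 205300 N.

P_allow = 205 kN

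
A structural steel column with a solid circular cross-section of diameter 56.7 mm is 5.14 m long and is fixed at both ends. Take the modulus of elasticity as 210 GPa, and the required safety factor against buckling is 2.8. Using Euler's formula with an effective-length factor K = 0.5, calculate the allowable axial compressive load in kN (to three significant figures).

P_allow = 56.9 kN

I = πd⁴/64 = π×56.7⁴/64 = 507300 mm⁴.
Effective length L_e = KL = 0.5×5.14 m = 2570 mm.
Euler critical load P_cr = π²EI/L_e² = π²×210000×507300/2570² = 159200 N.
P_allow = P_cr/n = 159200/2.8 = 56860 N.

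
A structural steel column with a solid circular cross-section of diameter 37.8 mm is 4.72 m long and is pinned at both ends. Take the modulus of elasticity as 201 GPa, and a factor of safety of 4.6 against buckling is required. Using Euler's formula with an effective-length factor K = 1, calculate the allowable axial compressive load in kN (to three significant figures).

P_allow = 1.94 kN

I = πd⁴/64 = π×37.8⁴/64 = 100200 mm⁴.
Effective length L_e = KL = 1×4.72 m = 4720 mm.
Euler critical load P_cr = π²EI/L_e² = π²×201000×100200/4720² = 8924 N.
P_allow = P_cr/n = 8924/4.6 = 1940 N.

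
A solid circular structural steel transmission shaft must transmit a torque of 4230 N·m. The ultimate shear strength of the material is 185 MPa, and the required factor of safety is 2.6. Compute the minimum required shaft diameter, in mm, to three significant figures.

d = 67.1 mm

Allowable shear stress τ_allow = 185/2.6 = 71.15 MPa.
For a solid shaft τ = 16T/(πd³), so d³ = 16T/(π τ_allow) = 16×4230000/(π×71.15) = 302800 mm³.
d = (302800)^(1/3) = 67.15 mm.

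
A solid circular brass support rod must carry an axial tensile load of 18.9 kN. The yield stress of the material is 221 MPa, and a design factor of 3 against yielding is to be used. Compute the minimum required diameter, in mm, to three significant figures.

d = 18.1 mm

Allowable stress σ_allow = 221/3 = 73.67 MPa.
Required area A = F/σ_allow = 18900/73.67 = 256.6 mm².
A = πd²/4 → d = √(4A/π) = 18.07 mm.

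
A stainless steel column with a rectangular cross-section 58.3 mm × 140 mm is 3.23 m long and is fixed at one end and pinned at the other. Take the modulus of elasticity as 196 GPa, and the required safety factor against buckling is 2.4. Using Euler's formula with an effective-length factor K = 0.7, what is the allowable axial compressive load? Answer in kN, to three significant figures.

Buckling occurs about the weak axis: I_min = h·b³/12 = 140×58.3³/12 = 2.312×10^6 mm⁴ (b = 58.3 mm is the smaller dimension).
Effective length L_e = KL = 0.7×3.23 m = 2261 mm.
Euler critical load P_cr = π²EI/L_e² = π²×196000×2.312×10^6/2261² = 874800 N.
P_allow = P_cr/n = 874800/2.4 = 364500 N.

P_allow = 364 kN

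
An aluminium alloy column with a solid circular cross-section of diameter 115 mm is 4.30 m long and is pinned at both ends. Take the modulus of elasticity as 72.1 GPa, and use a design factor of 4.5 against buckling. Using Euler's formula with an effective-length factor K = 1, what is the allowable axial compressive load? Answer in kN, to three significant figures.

P_allow = 73.4 kN

I = πd⁴/64 = π×115⁴/64 = 8.585×10^6 mm⁴.
Effective length L_e = KL = 1×4.30 m = 4300 mm.
Euler critical load P_cr = π²EI/L_e² = π²×72100×8.585×10^6/4300² = 330400 N.
P_allow = P_cr/n = 330400/4.5 = 73430 N.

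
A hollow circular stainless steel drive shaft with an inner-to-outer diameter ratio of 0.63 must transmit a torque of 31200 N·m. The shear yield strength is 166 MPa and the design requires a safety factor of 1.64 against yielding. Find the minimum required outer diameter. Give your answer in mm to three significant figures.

τ_allow = 166/1.64 = 101.2 MPa.
For a hollow shaft τ = 16T/[πd_o³(1−k⁴)] with k = 0.63, so 1−k⁴ = 0.8425.
d_o³ = 16T/[π τ_allow (1−k⁴)] = 16×3.1200×10^7/(π×101.2×0.8425) = 1.863×10^6 mm³.
d_o = 123.1 mm.

d_o = 123 mm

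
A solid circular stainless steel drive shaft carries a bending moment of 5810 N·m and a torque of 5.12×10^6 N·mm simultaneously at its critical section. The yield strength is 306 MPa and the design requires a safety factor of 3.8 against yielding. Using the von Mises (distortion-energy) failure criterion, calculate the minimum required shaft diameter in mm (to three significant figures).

σ_allow = σ_y/n = 306/3.8 = 80.53 MPa.
For a solid shaft σ_b = 32M/(πd³) and τ = 16T/(πd³), so the von Mises stress is σ' = (16/πd³)·√(4M²+3T²).
√(4M²+3T²) = √(4×(5.810×10^6)² + 3×(5.120×10^6)²) = 1.462×10^7 N·mm.
d³ = 16×1.462×10^7/(π×80.53) = 924500 mm³.
d = 97.42 mm.

d = 97.4 mm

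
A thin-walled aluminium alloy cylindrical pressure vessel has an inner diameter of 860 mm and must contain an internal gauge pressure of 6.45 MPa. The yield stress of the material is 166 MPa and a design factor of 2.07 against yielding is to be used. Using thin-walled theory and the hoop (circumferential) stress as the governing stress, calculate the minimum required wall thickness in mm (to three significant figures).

σ_allow = 166/2.07 = 80.19 MPa.
Hoop stress σ_h = pD/(2t), so t = pD/(2σ_allow) = 6.45×860/(2×80.19) = 34.59 mm.

t = 34.6 mm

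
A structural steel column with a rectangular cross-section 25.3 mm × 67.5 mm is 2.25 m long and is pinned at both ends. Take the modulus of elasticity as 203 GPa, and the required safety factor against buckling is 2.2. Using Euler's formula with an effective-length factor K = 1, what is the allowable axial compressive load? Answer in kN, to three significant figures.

P_allow = 16.4 kN

Buckling occurs about the weak axis: I_min = h·b³/12 = 67.5×25.3³/12 = 91090 mm⁴ (b = 25.3 mm is the smaller dimension).
Effective length L_e = KL = 1×2.25 m = 2250 mm.
Euler critical load P_cr = π²EI/L_e² = π²×203000×91090/2250² = 36050 N.
P_allow = P_cr/n = 36050/2.2 = 16390 N.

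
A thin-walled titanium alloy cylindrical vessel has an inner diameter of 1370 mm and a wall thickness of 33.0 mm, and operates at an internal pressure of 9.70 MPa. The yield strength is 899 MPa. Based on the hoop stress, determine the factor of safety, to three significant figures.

σ_h = pD/(2t) = 9.70×1370/(2×33.0) = 201.3 MPa.
n = 899/201.3 = 4.465.

n = 4.46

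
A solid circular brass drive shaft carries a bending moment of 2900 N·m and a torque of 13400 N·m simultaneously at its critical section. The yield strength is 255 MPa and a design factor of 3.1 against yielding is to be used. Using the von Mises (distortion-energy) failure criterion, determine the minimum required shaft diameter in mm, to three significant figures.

d = 114 mm

σ_allow = σ_y/n = 255/3.1 = 82.26 MPa.
For a solid shaft σ_b = 32M/(πd³) and τ = 16T/(πd³), so the von Mises stress is σ' = (16/πd³)·√(4M²+3T²).
√(4M²+3T²) = √(4×(2.900×10^6)² + 3×(1.340×10^7)²) = 2.392×10^7 N·mm.
d³ = 16×2.392×10^7/(π×82.26) = 1.481×10^6 mm³.
d = 114.0 mm.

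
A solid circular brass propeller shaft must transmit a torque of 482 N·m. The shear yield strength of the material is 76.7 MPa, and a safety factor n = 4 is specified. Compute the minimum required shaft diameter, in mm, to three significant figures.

Allowable shear stress τ_allow = 76.7/4 = 19.18 MPa.
For a solid shaft τ = 16T/(πd³), so d³ = 16T/(π τ_allow) = 16×482000/(π×19.18) = 128000 mm³.
d = (128000)^(1/3) = 50.40 mm.

d = 50.4 mm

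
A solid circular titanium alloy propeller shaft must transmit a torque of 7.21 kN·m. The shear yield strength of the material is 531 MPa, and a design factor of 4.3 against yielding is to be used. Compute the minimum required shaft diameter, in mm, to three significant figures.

Allowable shear stress τ_allow = 531/4.3 = 123.5 MPa.
For a solid shaft τ = 16T/(πd³), so d³ = 16T/(π τ_allow) = 16×7210000/(π×123.5) = 297400 mm³.
d = (297400)^(1/3) = 66.75 mm.

d = 66.7 mm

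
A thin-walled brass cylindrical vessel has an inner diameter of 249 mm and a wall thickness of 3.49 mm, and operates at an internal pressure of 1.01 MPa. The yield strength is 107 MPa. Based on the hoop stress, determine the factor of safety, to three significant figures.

n = 2.97

σ_h = pD/(2t) = 1.01×249/(2×3.49) = 36.03 MPa.
n = 107/36.03 = 2.970.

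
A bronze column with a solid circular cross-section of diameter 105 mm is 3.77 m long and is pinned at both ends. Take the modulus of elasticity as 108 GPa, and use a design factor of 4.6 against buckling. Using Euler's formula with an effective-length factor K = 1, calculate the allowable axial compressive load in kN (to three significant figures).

P_allow = 97.3 kN

I = πd⁴/64 = π×105⁴/64 = 5.967×10^6 mm⁴.
Effective length L_e = KL = 1×3.77 m = 3770 mm.
Euler critical load P_cr = π²EI/L_e² = π²×108000×5.967×10^6/3770² = 447500 N.
P_allow = P_cr/n = 447500/4.6 = 97280 N.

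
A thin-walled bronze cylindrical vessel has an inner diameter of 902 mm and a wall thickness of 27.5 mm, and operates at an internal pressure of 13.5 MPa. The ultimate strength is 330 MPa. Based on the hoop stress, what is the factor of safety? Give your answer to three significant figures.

n = 1.49

σ_h = pD/(2t) = 13.5×902/(2×27.5) = 221.4 MPa.
n = 330/221.4 = 1.491.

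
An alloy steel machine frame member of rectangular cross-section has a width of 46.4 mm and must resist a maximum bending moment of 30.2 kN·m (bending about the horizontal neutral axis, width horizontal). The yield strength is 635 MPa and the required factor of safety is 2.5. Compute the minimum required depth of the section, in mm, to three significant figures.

σ_allow = 635/2.5 = 254.0 MPa.
For a rectangular section σ = 6M/(bh²), so h² = 6M/(b σ_allow) = 6×3.0200×10^7/(46.4×254.0) = 15370 mm².
h = 124.0 mm.

h = 124 mm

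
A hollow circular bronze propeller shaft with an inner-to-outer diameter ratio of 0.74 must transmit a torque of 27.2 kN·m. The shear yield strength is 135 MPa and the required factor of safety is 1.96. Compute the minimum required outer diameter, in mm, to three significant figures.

d_o = 142 mm

τ_allow = 135/1.96 = 68.88 MPa.
For a hollow shaft τ = 16T/[πd_o³(1−k⁴)] with k = 0.74, so 1−k⁴ = 0.7001.
d_o³ = 16T/[π τ_allow (1−k⁴)] = 16×2.7200×10^7/(π×68.88×0.7001) = 2.873×10^6 mm³.
d_o = 142.2 mm.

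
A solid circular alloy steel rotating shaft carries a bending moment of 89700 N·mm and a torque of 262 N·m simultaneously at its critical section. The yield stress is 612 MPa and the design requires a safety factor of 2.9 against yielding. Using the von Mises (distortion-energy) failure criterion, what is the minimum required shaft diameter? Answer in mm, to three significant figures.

σ_allow = σ_y/n = 612/2.9 = 211.0 MPa.
For a solid shaft σ_b = 32M/(πd³) and τ = 16T/(πd³), so the von Mises stress is σ' = (16/πd³)·√(4M²+3T²).
√(4M²+3T²) = √(4×(89700)² + 3×(262000)²) = 488000 N·mm.
d³ = 16×488000/(π×211.0) = 11780 mm³.
d = 22.75 mm.

d = 22.8 mm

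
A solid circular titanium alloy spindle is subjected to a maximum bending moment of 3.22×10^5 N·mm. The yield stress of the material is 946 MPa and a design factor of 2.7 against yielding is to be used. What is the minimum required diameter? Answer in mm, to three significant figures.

d = 21.1 mm

σ_allow = 946/2.7 = 350.4 MPa.
For a solid circular section σ = 32M/(πd³), so d³ = 32M/(π σ_allow) = 32×322000/(π×350.4) = 9361 mm³.
d = 21.08 mm.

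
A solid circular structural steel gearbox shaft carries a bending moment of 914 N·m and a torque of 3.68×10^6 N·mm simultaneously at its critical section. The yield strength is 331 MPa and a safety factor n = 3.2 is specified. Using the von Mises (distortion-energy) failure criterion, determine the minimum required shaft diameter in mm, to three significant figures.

d = 68.9 mm

σ_allow = σ_y/n = 331/3.2 = 103.4 MPa.
For a solid shaft σ_b = 32M/(πd³) and τ = 16T/(πd³), so the von Mises stress is σ' = (16/πd³)·√(4M²+3T²).
√(4M²+3T²) = √(4×(914000)² + 3×(3.680×10^6)²) = 6.631×10^6 N·mm.
d³ = 16×6.631×10^6/(π×103.4) = 326500 mm³.
d = 68.86 mm.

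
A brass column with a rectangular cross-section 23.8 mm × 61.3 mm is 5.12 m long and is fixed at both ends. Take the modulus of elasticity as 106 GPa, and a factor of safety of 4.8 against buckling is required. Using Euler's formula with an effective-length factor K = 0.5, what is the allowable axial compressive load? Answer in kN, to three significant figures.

Buckling occurs about the weak axis: I_min = h·b³/12 = 61.3×23.8³/12 = 68870 mm⁴ (b = 23.8 mm is the smaller dimension).
Effective length L_e = KL = 0.5×5.12 m = 2560 mm.
Euler critical load P_cr = π²EI/L_e² = π²×106000×68870/2560² = 10990 N.
P_allow = P_cr/n = 10990/4.8 = 2290 N.

P_allow = 2.29 kN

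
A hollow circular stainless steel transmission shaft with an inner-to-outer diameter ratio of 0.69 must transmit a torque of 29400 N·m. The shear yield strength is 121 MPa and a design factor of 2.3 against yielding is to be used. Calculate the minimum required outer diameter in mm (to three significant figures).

τ_allow = 121/2.3 = 52.61 MPa.
For a hollow shaft τ = 16T/[πd_o³(1−k⁴)] with k = 0.69, so 1−k⁴ = 0.7733.
d_o³ = 16T/[π τ_allow (1−k⁴)] = 16×2.9400×10^7/(π×52.61×0.7733) = 3.680×10^6 mm³.
d_o = 154.4 mm.

d_o = 154 mm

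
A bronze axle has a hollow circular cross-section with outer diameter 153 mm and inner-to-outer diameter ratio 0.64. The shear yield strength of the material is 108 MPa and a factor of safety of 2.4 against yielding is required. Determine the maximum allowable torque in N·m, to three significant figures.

τ_allow = 108/2.4 = 45.00 MPa.
For a hollow shaft T_allow = τ_allow·πd_o³(1−k⁴)/16 with 1−k⁴ = 0.8322, so πd_o³(1−k⁴)/16 = 585300 mm³.
T_allow = 45.00×585300 = 2.634×10^7 N·mm = 26340 N·m.

T_allow = 26300 N·m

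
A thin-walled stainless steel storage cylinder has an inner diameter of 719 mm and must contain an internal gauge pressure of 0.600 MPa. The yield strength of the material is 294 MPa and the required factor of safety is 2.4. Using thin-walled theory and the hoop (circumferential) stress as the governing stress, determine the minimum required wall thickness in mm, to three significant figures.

t = 1.76 mm

σ_allow = 294/2.4 = 122.5 MPa.
Hoop stress σ_h = pD/(2t), so t = pD/(2σ_allow) = 0.600×719/(2×122.5) = 1.761 mm.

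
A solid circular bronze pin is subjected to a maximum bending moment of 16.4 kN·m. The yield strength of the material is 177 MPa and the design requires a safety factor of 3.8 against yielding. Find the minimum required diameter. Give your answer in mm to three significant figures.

σ_allow = 177/3.8 = 46.58 MPa.
For a solid circular section σ = 32M/(πd³), so d³ = 32M/(π σ_allow) = 32×1.6400×10^7/(π×46.58) = 3.586×10^6 mm³.
d = 153.1 mm.

d = 153 mm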